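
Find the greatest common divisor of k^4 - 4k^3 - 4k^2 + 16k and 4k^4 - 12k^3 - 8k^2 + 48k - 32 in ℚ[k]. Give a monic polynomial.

k^2 - 4

By polynomial division,
  k^4 - 4k^3 - 4k^2 + 16k = (1/4)(4k^4 - 12k^3 - 8k^2 + 48k - 32) + (-k^3 - 2k^2 + 4k + 8)
  4k^4 - 12k^3 - 8k^2 + 48k - 32 = (-4k + 20)(-k^3 - 2k^2 + 4k + 8) + (48k^2 - 192)
  -k^3 - 2k^2 + 4k + 8 = (-(1/48)k - 1/24)(48k^2 - 192) + (0)
Last nonzero remainder: 48k^2 - 192. Dividing through by 48 gives the monic gcd k^2 - 4.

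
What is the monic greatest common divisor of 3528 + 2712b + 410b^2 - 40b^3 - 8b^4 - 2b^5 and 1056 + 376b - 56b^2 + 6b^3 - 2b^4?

-12 - 4b + b^2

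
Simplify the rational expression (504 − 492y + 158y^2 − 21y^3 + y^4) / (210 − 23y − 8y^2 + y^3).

Apply the Euclidean algorithm:
  y^4 − 21y^3 + 158y^2 − 492y + 504 = (y − 13)(y^3 − 8y^2 − 23y + 210) + (77y^2 − 1001y + 3234)
  y^3 − 8y^2 − 23y + 210 = ((1/77)y + 5/77)(77y^2 − 1001y + 3234) + (0)
Last nonzero remainder: 77y^2 − 1001y + 3234. Dividing through by 77 gives the monic gcd y^2 − 13y + 42.
Cancel y^2 − 13y + 42 from numerator and denominator to get the reduced form.

(12 − 8y + y^2)/(5 + y)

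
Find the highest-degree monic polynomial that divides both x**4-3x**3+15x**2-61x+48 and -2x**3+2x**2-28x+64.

Repeated division with remainder:
  x**4-3x**3+15x**2-61x+48 = (-(1/2)x+1)(-2x**3+2x**2-28x+64) + (-x**2-x-16)
  -2x**3+2x**2-28x+64 = (2x-4)(-x**2-x-16) + (0)
Last nonzero remainder: -x**2-x-16. Dividing through by -1 gives the monic gcd x**2+x+16.

x**2+x+16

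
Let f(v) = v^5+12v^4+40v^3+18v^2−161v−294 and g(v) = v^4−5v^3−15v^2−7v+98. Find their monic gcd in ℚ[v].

v^3+2v^2−v−14

By polynomial division,
  v^5+12v^4+40v^3+18v^2−161v−294 = (v+17)(v^4−5v^3−15v^2−7v+98) + (140v^3+280v^2−140v−1960)
  v^4−5v^3−15v^2−7v+98 = ((1/140)v−1/20)(140v^3+280v^2−140v−1960) + (0)
Last nonzero remainder: 140v^3+280v^2−140v−1960. Dividing through by 140 gives the monic gcd v^3+2v^2−v−14.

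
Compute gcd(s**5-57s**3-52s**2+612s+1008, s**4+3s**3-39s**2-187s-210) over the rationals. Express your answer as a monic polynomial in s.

s**3-2s**2-29s-42

Apply the Euclidean algorithm:
  s**5-57s**3-52s**2+612s+1008 = (s-3)(s**4+3s**3-39s**2-187s-210) + (-9s**3+18s**2+261s+378)
  s**4+3s**3-39s**2-187s-210 = (-(1/9)s-5/9)(-9s**3+18s**2+261s+378) + (0)
Last nonzero remainder: -9s**3+18s**2+261s+378. Dividing through by -9 gives the monic gcd s**3-2s**2-29s-42.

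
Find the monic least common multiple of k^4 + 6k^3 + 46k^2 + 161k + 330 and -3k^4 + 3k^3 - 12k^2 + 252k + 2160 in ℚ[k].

Euclidean algorithm in ℚ[k]:
  k^4 + 6k^3 + 46k^2 + 161k + 330 = (-1/3)(-3k^4 + 3k^3 - 12k^2 + 252k + 2160) + (7k^3 + 42k^2 + 245k + 1050)
  -3k^4 + 3k^3 - 12k^2 + 252k + 2160 = (-(3/7)k + 3)(7k^3 + 42k^2 + 245k + 1050) + (-33k^2 - 33k - 990)
  7k^3 + 42k^2 + 245k + 1050 = (-(7/33)k - 35/33)(-33k^2 - 33k - 990) + (0)
Last nonzero remainder: -33k^2 - 33k - 990. Dividing through by -33 gives the monic gcd k^2 + k + 30.
Then lcm(f, g) = f·g / gcd(f, g); expanding and making the result monic gives the answer.

k^6 + 4k^5 + 10k^4 - 75k^3 - 1096k^2 - 4524k - 7920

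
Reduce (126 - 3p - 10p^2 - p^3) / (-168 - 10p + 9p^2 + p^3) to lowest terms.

Repeated division with remainder:
  -p^3 - 10p^2 - 3p + 126 = (-1)(p^3 + 9p^2 - 10p - 168) + (-p^2 - 13p - 42)
  p^3 + 9p^2 - 10p - 168 = (-p + 4)(-p^2 - 13p - 42) + (0)
Last nonzero remainder: -p^2 - 13p - 42. Dividing through by -1 gives the monic gcd p^2 + 13p + 42.
Cancel p^2 + 13p + 42 from numerator and denominator to get the reduced form.

(3 - p)/(-4 + p)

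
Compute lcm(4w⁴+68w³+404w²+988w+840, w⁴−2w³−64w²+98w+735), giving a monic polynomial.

Repeated division with remainder:
  4w⁴+68w³+404w²+988w+840 = (4)(w⁴−2w³−64w²+98w+735) + (76w³+660w²+596w−2100)
  w⁴−2w³−64w²+98w+735 = ((1/76)w−203/1444)(76w³+660w²+596w−2100) + ((7560/361)w²+(75600/361)w+158760/361)
  76w³+660w²+596w−2100 = ((6859/1890)w−1805/378)((7560/361)w²+(75600/361)w+158760/361) + (0)
Last nonzero remainder: (7560/361)w²+(75600/361)w+158760/361. Dividing through by 7560/361 gives the monic gcd w²+10w+21.
Then lcm(f, g) = f·g / gcd(f, g); expanding and making the result monic gives the answer.

w⁶+5w⁵−68w⁴−370w³+781w²+6125w+7350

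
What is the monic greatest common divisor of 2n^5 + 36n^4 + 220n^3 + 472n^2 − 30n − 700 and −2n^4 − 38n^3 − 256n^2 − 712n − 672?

n^2 + 9n + 14

Apply the Euclidean algorithm:
  2n^5 + 36n^4 + 220n^3 + 472n^2 − 30n − 700 = (−n + 1)(−2n^4 − 38n^3 − 256n^2 − 712n − 672) + (2n^3 + 16n^2 + 10n − 28)
  −2n^4 − 38n^3 − 256n^2 − 712n − 672 = (−n − 11)(2n^3 + 16n^2 + 10n − 28) + (−70n^2 − 630n − 980)
  2n^3 + 16n^2 + 10n − 28 = (−(1/35)n + 1/35)(−70n^2 − 630n − 980) + (0)
Last nonzero remainder: −70n^2 − 630n − 980. Dividing through by −70 gives the monic gcd n^2 + 9n + 14.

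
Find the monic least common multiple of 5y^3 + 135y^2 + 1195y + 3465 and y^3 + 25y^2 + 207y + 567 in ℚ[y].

y^4 + 36y^3 + 482y^2 + 2844y + 6237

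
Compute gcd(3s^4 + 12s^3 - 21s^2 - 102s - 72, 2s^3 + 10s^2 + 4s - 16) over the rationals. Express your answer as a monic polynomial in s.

s^2 + 6s + 8

By polynomial division,
  3s^4 + 12s^3 - 21s^2 - 102s - 72 = ((3/2)s - 3/2)(2s^3 + 10s^2 + 4s - 16) + (-12s^2 - 72s - 96)
  2s^3 + 10s^2 + 4s - 16 = (-(1/6)s + 1/6)(-12s^2 - 72s - 96) + (0)
Last nonzero remainder: -12s^2 - 72s - 96. Dividing through by -12 gives the monic gcd s^2 + 6s + 8.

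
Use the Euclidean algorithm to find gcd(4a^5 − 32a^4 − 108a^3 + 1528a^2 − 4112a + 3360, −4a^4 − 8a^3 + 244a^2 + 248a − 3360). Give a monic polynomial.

a^2 + a − 42

By polynomial division,
  4a^5 − 32a^4 − 108a^3 + 1528a^2 − 4112a + 3360 = (−a + 10)(−4a^4 − 8a^3 + 244a^2 + 248a − 3360) + (216a^3 − 664a^2 − 9952a + 36960)
  −4a^4 − 8a^3 + 244a^2 + 248a − 3360 = (−(1/54)a − 137/1458)(216a^3 − 664a^2 − 9952a + 36960) + (−(1960/729)a^2 − (1960/729)a + 27440/243)
  216a^3 − 664a^2 − 9952a + 36960 = (−(19683/245)a + 16038/49)(−(1960/729)a^2 − (1960/729)a + 27440/243) + (0)
Last nonzero remainder: −(1960/729)a^2 − (1960/729)a + 27440/243. Dividing through by −1960/729 gives the monic gcd a^2 + a − 42.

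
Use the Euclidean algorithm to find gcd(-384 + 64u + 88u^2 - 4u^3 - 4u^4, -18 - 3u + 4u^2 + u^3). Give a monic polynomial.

-6 + u + u^2

Repeated division with remainder:
  -4u^4 - 4u^3 + 88u^2 + 64u - 384 = (-4u + 12)(u^3 + 4u^2 - 3u - 18) + (28u^2 + 28u - 168)
  u^3 + 4u^2 - 3u - 18 = ((1/28)u + 3/28)(28u^2 + 28u - 168) + (0)
Last nonzero remainder: 28u^2 + 28u - 168. Dividing through by 28 gives the monic gcd u^2 + u - 6.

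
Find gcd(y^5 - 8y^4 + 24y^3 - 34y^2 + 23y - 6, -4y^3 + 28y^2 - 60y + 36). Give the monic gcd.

y^2 - 4y + 3

Repeated division with remainder:
  y^5 - 8y^4 + 24y^3 - 34y^2 + 23y - 6 = (-(1/4)y^2 + (1/4)y - 1/2)(-4y^3 + 28y^2 - 60y + 36) + (4y^2 - 16y + 12)
  -4y^3 + 28y^2 - 60y + 36 = (-y + 3)(4y^2 - 16y + 12) + (0)
Last nonzero remainder: 4y^2 - 16y + 12. Dividing through by 4 gives the monic gcd y^2 - 4y + 3.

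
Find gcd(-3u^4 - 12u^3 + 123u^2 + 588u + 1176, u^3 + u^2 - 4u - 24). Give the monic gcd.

Apply the Euclidean algorithm:
  -3u^4 - 12u^3 + 123u^2 + 588u + 1176 = (-3u - 9)(u^3 + u^2 - 4u - 24) + (120u^2 + 480u + 960)
  u^3 + u^2 - 4u - 24 = ((1/120)u - 1/40)(120u^2 + 480u + 960) + (0)
Last nonzero remainder: 120u^2 + 480u + 960. Dividing through by 120 gives the monic gcd u^2 + 4u + 8.

u^2 + 4u + 8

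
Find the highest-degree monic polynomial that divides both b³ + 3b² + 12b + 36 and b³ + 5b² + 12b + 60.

b² + 12

Apply the Euclidean algorithm:
  b³ + 3b² + 12b + 36 = (b³ + 5b² + 12b + 60) + (-2b² - 24)
  b³ + 5b² + 12b + 60 = (-(1/2)b - 5/2)(-2b² - 24) + (0)
Last nonzero remainder: -2b² - 24. Dividing through by -2 gives the monic gcd b² + 12.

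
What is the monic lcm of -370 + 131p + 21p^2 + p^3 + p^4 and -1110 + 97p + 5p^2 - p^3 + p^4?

11100 - 4300p - 869p^2 + 122p^3 - 8p^4 + 2p^5 + p^6

Apply the Euclidean algorithm:
  p^4 + p^3 + 21p^2 + 131p - 370 = (p^4 - p^3 + 5p^2 + 97p - 1110) + (2p^3 + 16p^2 + 34p + 740)
  p^4 - p^3 + 5p^2 + 97p - 1110 = ((1/2)p - 9/2)(2p^3 + 16p^2 + 34p + 740) + (60p^2 - 120p + 2220)
  2p^3 + 16p^2 + 34p + 740 = ((1/30)p + 1/3)(60p^2 - 120p + 2220) + (0)
Last nonzero remainder: 60p^2 - 120p + 2220. Dividing through by 60 gives the monic gcd p^2 - 2p + 37.
Then lcm(f, g) = f·g / gcd(f, g); expanding and making the result monic gives the answer.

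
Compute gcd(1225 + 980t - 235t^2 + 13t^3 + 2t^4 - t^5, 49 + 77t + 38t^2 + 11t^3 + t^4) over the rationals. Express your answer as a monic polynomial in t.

7 + 8t + t^2

Euclidean algorithm in ℚ[t]:
  -t^5 + 2t^4 + 13t^3 - 235t^2 + 980t + 1225 = (-t + 13)(t^4 + 11t^3 + 38t^2 + 77t + 49) + (-92t^3 - 652t^2 + 28t + 588)
  t^4 + 11t^3 + 38t^2 + 77t + 49 = (-(1/92)t - 45/1058)(-92t^3 - 652t^2 + 28t + 588) + ((5593/529)t^2 + (44744/529)t + 39151/529)
  -92t^3 - 652t^2 + 28t + 588 = (-(48668/5593)t + 6348/799)((5593/529)t^2 + (44744/529)t + 39151/529) + (0)
Last nonzero remainder: (5593/529)t^2 + (44744/529)t + 39151/529. Dividing through by 5593/529 gives the monic gcd t^2 + 8t + 7.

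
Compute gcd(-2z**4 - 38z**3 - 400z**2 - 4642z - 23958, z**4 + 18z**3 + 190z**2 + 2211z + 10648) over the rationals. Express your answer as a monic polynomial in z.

z**3 + 10z**2 + 110z + 1331

By polynomial division,
  -2z**4 - 38z**3 - 400z**2 - 4642z - 23958 = (-2)(z**4 + 18z**3 + 190z**2 + 2211z + 10648) + (-2z**3 - 20z**2 - 220z - 2662)
  z**4 + 18z**3 + 190z**2 + 2211z + 10648 = (-(1/2)z - 4)(-2z**3 - 20z**2 - 220z - 2662) + (0)
Last nonzero remainder: -2z**3 - 20z**2 - 220z - 2662. Dividing through by -2 gives the monic gcd z**3 + 10z**2 + 110z + 1331.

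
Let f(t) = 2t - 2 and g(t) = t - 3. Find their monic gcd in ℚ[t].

By polynomial division,
  2t - 2 = (2)(t - 3) + (4)
  t - 3 = ((1/4)t - 3/4)(4) + (0)
The last nonzero remainder is the constant 4, so the polynomials are coprime and gcd = 1.

1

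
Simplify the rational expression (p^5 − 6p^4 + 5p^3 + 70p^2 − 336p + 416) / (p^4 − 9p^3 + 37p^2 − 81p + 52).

(p^2 + 2p − 8)/(p − 1)

Euclidean algorithm in ℚ[p]:
  p^5 − 6p^4 + 5p^3 + 70p^2 − 336p + 416 = (p + 3)(p^4 − 9p^3 + 37p^2 − 81p + 52) + (−5p^3 + 40p^2 − 145p + 260)
  p^4 − 9p^3 + 37p^2 − 81p + 52 = (−(1/5)p + 1/5)(−5p^3 + 40p^2 − 145p + 260) + (0)
Last nonzero remainder: −5p^3 + 40p^2 − 145p + 260. Dividing through by −5 gives the monic gcd p^3 − 8p^2 + 29p − 52.
Cancel p^3 − 8p^2 + 29p − 52 from numerator and denominator to get the reduced form.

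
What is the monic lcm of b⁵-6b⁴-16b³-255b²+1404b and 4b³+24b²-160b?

b⁶+4b⁵-76b⁴-415b³-1146b²+14040b

Apply the Euclidean algorithm:
  b⁵-6b⁴-16b³-255b²+1404b = ((1/4)b²-3b+24)(4b³+24b²-160b) + (-1311b²+5244b)
  4b³+24b²-160b = (-(4/1311)b-40/1311)(-1311b²+5244b) + (0)
Last nonzero remainder: -1311b²+5244b. Dividing through by -1311 gives the monic gcd b²-4b.
Then lcm(f, g) = f·g / gcd(f, g); expanding and making the result monic gives the answer.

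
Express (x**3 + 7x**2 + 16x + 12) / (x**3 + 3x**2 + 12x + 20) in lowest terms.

Apply the Euclidean algorithm:
  x**3 + 7x**2 + 16x + 12 = (x**3 + 3x**2 + 12x + 20) + (4x**2 + 4x - 8)
  x**3 + 3x**2 + 12x + 20 = ((1/4)x + 1/2)(4x**2 + 4x - 8) + (12x + 24)
  4x**2 + 4x - 8 = ((1/3)x - 1/3)(12x + 24) + (0)
Last nonzero remainder: 12x + 24. Dividing through by 12 gives the monic gcd x + 2.
Cancel x + 2 from numerator and denominator to get the reduced form.

(x**2 + 5x + 6)/(x**2 + x + 10)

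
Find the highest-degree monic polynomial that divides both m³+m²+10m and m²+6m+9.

Apply the Euclidean algorithm:
  m³+m²+10m = (m-5)(m²+6m+9) + (31m+45)
  m²+6m+9 = ((1/31)m+141/961)(31m+45) + (2304/961)
  31m+45 = ((29791/2304)m+4805/256)(2304/961) + (0)
The last nonzero remainder is the constant 2304/961, so the polynomials are coprime and gcd = 1.

1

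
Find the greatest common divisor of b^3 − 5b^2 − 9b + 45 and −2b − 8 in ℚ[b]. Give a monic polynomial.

1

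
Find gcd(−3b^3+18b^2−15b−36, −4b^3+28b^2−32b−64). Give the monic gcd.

b^2−3b−4

Euclidean algorithm in ℚ[b]:
  −3b^3+18b^2−15b−36 = (3/4)(−4b^3+28b^2−32b−64) + (−3b^2+9b+12)
  −4b^3+28b^2−32b−64 = ((4/3)b−16/3)(−3b^2+9b+12) + (0)
Last nonzero remainder: −3b^2+9b+12. Dividing through by −3 gives the monic gcd b^2−3b−4.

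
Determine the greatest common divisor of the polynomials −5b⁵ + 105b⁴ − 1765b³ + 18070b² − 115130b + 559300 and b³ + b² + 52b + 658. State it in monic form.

b² − 6b + 94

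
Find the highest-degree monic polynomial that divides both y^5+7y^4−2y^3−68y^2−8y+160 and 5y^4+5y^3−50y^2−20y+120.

y^3−2y^2−4y+8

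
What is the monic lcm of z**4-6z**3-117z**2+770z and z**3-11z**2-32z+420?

Repeated division with remainder:
  z**4-6z**3-117z**2+770z = (z+5)(z**3-11z**2-32z+420) + (-30z**2+510z-2100)
  z**3-11z**2-32z+420 = (-(1/30)z-1/5)(-30z**2+510z-2100) + (0)
Last nonzero remainder: -30z**2+510z-2100. Dividing through by -30 gives the monic gcd z**2-17z+70.
Then lcm(f, g) = f·g / gcd(f, g); expanding and making the result monic gives the answer.

z**5-153z**3+68z**2+4620z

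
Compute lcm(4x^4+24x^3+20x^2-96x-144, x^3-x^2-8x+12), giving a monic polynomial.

x^5+4x^4-7x^3-34x^2+12x+72

By polynomial division,
  4x^4+24x^3+20x^2-96x-144 = (4x+28)(x^3-x^2-8x+12) + (80x^2+80x-480)
  x^3-x^2-8x+12 = ((1/80)x-1/40)(80x^2+80x-480) + (0)
Last nonzero remainder: 80x^2+80x-480. Dividing through by 80 gives the monic gcd x^2+x-6.
Then lcm(f, g) = f·g / gcd(f, g); expanding and making the result monic gives the answer.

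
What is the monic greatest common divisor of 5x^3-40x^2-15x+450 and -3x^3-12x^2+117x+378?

Euclidean algorithm in ℚ[x]:
  5x^3-40x^2-15x+450 = (-5/3)(-3x^3-12x^2+117x+378) + (-60x^2+180x+1080)
  -3x^3-12x^2+117x+378 = ((1/20)x+7/20)(-60x^2+180x+1080) + (0)
Last nonzero remainder: -60x^2+180x+1080. Dividing through by -60 gives the monic gcd x^2-3x-18.

x^2-3x-18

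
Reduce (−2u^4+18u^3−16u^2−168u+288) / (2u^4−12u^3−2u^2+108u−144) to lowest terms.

(−u+6)/(u−3)

Repeated division with remainder:
  −2u^4+18u^3−16u^2−168u+288 = (−1)(2u^4−12u^3−2u^2+108u−144) + (6u^3−18u^2−60u+144)
  2u^4−12u^3−2u^2+108u−144 = ((1/3)u−1)(6u^3−18u^2−60u+144) + (0)
Last nonzero remainder: 6u^3−18u^2−60u+144. Dividing through by 6 gives the monic gcd u^3−3u^2−10u+24.
Cancel u^3−3u^2−10u+24 from numerator and denominator to get the reduced form.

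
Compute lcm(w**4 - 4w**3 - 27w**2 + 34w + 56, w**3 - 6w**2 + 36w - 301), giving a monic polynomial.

w**6 - 3w**5 + 12w**4 - 165w**3 - 1071w**2 + 1518w + 2408

Apply the Euclidean algorithm:
  w**4 - 4w**3 - 27w**2 + 34w + 56 = (w + 2)(w**3 - 6w**2 + 36w - 301) + (-51w**2 + 263w + 658)
  w**3 - 6w**2 + 36w - 301 = (-(1/51)w + 43/2601)(-51w**2 + 263w + 658) + ((115885/2601)w - 811195/2601)
  -51w**2 + 263w + 658 = (-(132651/115885)w - 244494/115885)((115885/2601)w - 811195/2601) + (0)
Last nonzero remainder: (115885/2601)w - 811195/2601. Dividing through by 115885/2601 gives the monic gcd w - 7.
Then lcm(f, g) = f·g / gcd(f, g); expanding and making the result monic gives the answer.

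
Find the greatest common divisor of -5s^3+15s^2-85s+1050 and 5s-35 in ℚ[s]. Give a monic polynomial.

Apply the Euclidean algorithm:
  -5s^3+15s^2-85s+1050 = (-s^2-4s-45)(5s-35) + (-525)
  5s-35 = (-(1/105)s+1/15)(-525) + (0)
The last nonzero remainder is the constant -525, so the polynomials are coprime and gcd = 1.

1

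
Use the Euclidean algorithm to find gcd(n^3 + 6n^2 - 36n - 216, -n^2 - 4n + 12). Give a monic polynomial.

n + 6

Repeated division with remainder:
  n^3 + 6n^2 - 36n - 216 = (-n - 2)(-n^2 - 4n + 12) + (-32n - 192)
  -n^2 - 4n + 12 = ((1/32)n - 1/16)(-32n - 192) + (0)
Last nonzero remainder: -32n - 192. Dividing through by -32 gives the monic gcd n + 6.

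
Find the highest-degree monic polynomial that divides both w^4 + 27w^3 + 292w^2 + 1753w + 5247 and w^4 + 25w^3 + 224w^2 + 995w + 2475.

Repeated division with remainder:
  w^4 + 27w^3 + 292w^2 + 1753w + 5247 = (w^4 + 25w^3 + 224w^2 + 995w + 2475) + (2w^3 + 68w^2 + 758w + 2772)
  w^4 + 25w^3 + 224w^2 + 995w + 2475 = ((1/2)w - 9/2)(2w^3 + 68w^2 + 758w + 2772) + (151w^2 + 3020w + 14949)
  2w^3 + 68w^2 + 758w + 2772 = ((2/151)w + 28/151)(151w^2 + 3020w + 14949) + (0)
Last nonzero remainder: 151w^2 + 3020w + 14949. Dividing through by 151 gives the monic gcd w^2 + 20w + 99.

w^2 + 20w + 99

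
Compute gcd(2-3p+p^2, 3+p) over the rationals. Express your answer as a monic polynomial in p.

1

Euclidean algorithm in ℚ[p]:
  p^2-3p+2 = (p-6)(p+3) + (20)
  p+3 = ((1/20)p+3/20)(20) + (0)
The last nonzero remainder is the constant 20, so the polynomials are coprime and gcd = 1.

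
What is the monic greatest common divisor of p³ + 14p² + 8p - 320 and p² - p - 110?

p + 10

By polynomial division,
  p³ + 14p² + 8p - 320 = (p + 15)(p² - p - 110) + (133p + 1330)
  p² - p - 110 = ((1/133)p - 11/133)(133p + 1330) + (0)
Last nonzero remainder: 133p + 1330. Dividing through by 133 gives the monic gcd p + 10.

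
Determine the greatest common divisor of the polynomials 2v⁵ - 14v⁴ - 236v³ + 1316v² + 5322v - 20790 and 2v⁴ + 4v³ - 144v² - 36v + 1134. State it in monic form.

By polynomial division,
  2v⁵ - 14v⁴ - 236v³ + 1316v² + 5322v - 20790 = (v - 9)(2v⁴ + 4v³ - 144v² - 36v + 1134) + (-56v³ + 56v² + 3864v - 10584)
  2v⁴ + 4v³ - 144v² - 36v + 1134 = (-(1/28)v - 3/28)(-56v³ + 56v² + 3864v - 10584) + (0)
Last nonzero remainder: -56v³ + 56v² + 3864v - 10584. Dividing through by -56 gives the monic gcd v³ - v² - 69v + 189.

v³ - v² - 69v + 189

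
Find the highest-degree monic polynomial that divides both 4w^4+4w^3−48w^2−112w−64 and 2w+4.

w+2

Repeated division with remainder:
  4w^4+4w^3−48w^2−112w−64 = (2w^3−2w^2−20w−16)(2w+4) + (0)
Last nonzero remainder: 2w+4. Dividing through by 2 gives the monic gcd w+2.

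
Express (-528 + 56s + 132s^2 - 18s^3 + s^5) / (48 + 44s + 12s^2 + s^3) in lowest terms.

(-44 + 34s - 8s^2 + s^3)/(4 + s)

By polynomial division,
  s^5 - 18s^3 + 132s^2 + 56s - 528 = (s^2 - 12s + 82)(s^3 + 12s^2 + 44s + 48) + (-372s^2 - 2976s - 4464)
  s^3 + 12s^2 + 44s + 48 = (-(1/372)s - 1/93)(-372s^2 - 2976s - 4464) + (0)
Last nonzero remainder: -372s^2 - 2976s - 4464. Dividing through by -372 gives the monic gcd s^2 + 8s + 12.
Cancel s^2 + 8s + 12 from numerator and denominator to get the reduced form.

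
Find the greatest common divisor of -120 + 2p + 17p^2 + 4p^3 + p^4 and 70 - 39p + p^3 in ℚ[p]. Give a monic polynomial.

Repeated division with remainder:
  p^4 + 4p^3 + 17p^2 + 2p - 120 = (p + 4)(p^3 - 39p + 70) + (56p^2 + 88p - 400)
  p^3 - 39p + 70 = ((1/56)p - 11/392)(56p^2 + 88p - 400) + (-(1440/49)p + 2880/49)
  56p^2 + 88p - 400 = (-(343/180)p - 245/36)(-(1440/49)p + 2880/49) + (0)
Last nonzero remainder: -(1440/49)p + 2880/49. Dividing through by -1440/49 gives the monic gcd p - 2.

-2 + p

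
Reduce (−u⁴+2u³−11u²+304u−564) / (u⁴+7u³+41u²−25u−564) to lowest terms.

(−u²+8u−12)/(u²+u−12)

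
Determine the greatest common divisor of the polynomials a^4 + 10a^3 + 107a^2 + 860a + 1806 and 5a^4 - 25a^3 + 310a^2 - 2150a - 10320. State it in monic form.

a^3 + 3a^2 + 86a + 258

Apply the Euclidean algorithm:
  a^4 + 10a^3 + 107a^2 + 860a + 1806 = (1/5)(5a^4 - 25a^3 + 310a^2 - 2150a - 10320) + (15a^3 + 45a^2 + 1290a + 3870)
  5a^4 - 25a^3 + 310a^2 - 2150a - 10320 = ((1/3)a - 8/3)(15a^3 + 45a^2 + 1290a + 3870) + (0)
Last nonzero remainder: 15a^3 + 45a^2 + 1290a + 3870. Dividing through by 15 gives the monic gcd a^3 + 3a^2 + 86a + 258.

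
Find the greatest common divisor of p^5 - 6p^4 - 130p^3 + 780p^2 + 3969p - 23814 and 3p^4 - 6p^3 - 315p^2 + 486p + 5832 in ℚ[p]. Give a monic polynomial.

p^3 - 6p^2 - 81p + 486

Apply the Euclidean algorithm:
  p^5 - 6p^4 - 130p^3 + 780p^2 + 3969p - 23814 = ((1/3)p - 4/3)(3p^4 - 6p^3 - 315p^2 + 486p + 5832) + (-33p^3 + 198p^2 + 2673p - 16038)
  3p^4 - 6p^3 - 315p^2 + 486p + 5832 = (-(1/11)p - 4/11)(-33p^3 + 198p^2 + 2673p - 16038) + (0)
Last nonzero remainder: -33p^3 + 198p^2 + 2673p - 16038. Dividing through by -33 gives the monic gcd p^3 - 6p^2 - 81p + 486.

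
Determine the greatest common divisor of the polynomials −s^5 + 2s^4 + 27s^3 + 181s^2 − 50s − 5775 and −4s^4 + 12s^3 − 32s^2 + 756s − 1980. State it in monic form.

By polynomial division,
  −s^5 + 2s^4 + 27s^3 + 181s^2 − 50s − 5775 = ((1/4)s + 1/4)(−4s^4 + 12s^3 − 32s^2 + 756s − 1980) + (32s^3 + 256s − 5280)
  −4s^4 + 12s^3 − 32s^2 + 756s − 1980 = (−(1/8)s + 3/8)(32s^3 + 256s − 5280) + (0)
Last nonzero remainder: 32s^3 + 256s − 5280. Dividing through by 32 gives the monic gcd s^3 + 8s − 165.

s^3 + 8s − 165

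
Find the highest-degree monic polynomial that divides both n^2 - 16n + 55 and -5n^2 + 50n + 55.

By polynomial division,
  n^2 - 16n + 55 = (-1/5)(-5n^2 + 50n + 55) + (-6n + 66)
  -5n^2 + 50n + 55 = ((5/6)n + 5/6)(-6n + 66) + (0)
Last nonzero remainder: -6n + 66. Dividing through by -6 gives the monic gcd n - 11.

n - 11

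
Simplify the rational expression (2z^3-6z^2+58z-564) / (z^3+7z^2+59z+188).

(2z-12)/(z+4)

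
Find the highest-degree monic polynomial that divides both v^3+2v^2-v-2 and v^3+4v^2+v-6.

Euclidean algorithm in ℚ[v]:
  v^3+2v^2-v-2 = (v^3+4v^2+v-6) + (-2v^2-2v+4)
  v^3+4v^2+v-6 = (-(1/2)v-3/2)(-2v^2-2v+4) + (0)
Last nonzero remainder: -2v^2-2v+4. Dividing through by -2 gives the monic gcd v^2+v-2.

v^2+v-2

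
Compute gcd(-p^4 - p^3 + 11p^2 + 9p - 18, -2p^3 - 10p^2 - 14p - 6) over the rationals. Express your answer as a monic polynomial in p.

Euclidean algorithm in ℚ[p]:
  -p^4 - p^3 + 11p^2 + 9p - 18 = ((1/2)p - 2)(-2p^3 - 10p^2 - 14p - 6) + (-2p^2 - 16p - 30)
  -2p^3 - 10p^2 - 14p - 6 = (p - 3)(-2p^2 - 16p - 30) + (-32p - 96)
  -2p^2 - 16p - 30 = ((1/16)p + 5/16)(-32p - 96) + (0)
Last nonzero remainder: -32p - 96. Dividing through by -32 gives the monic gcd p + 3.

p + 3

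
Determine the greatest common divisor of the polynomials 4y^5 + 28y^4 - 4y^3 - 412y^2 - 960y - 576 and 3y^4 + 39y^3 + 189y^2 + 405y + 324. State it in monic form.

y^3 + 10y^2 + 33y + 36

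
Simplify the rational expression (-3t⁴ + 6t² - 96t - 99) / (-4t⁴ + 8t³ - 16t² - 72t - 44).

(3t + 9)/(4t + 4)

Apply the Euclidean algorithm:
  -3t⁴ + 6t² - 96t - 99 = (3/4)(-4t⁴ + 8t³ - 16t² - 72t - 44) + (-6t³ + 18t² - 42t - 66)
  -4t⁴ + 8t³ - 16t² - 72t - 44 = ((2/3)t + 2/3)(-6t³ + 18t² - 42t - 66) + (0)
Last nonzero remainder: -6t³ + 18t² - 42t - 66. Dividing through by -6 gives the monic gcd t³ - 3t² + 7t + 11.
Cancel t³ - 3t² + 7t + 11 from numerator and denominator to get the reduced form.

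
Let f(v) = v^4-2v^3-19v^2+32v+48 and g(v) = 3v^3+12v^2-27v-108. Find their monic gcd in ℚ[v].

v^2+v-12

Apply the Euclidean algorithm:
  v^4-2v^3-19v^2+32v+48 = ((1/3)v-2)(3v^3+12v^2-27v-108) + (14v^2+14v-168)
  3v^3+12v^2-27v-108 = ((3/14)v+9/14)(14v^2+14v-168) + (0)
Last nonzero remainder: 14v^2+14v-168. Dividing through by 14 gives the monic gcd v^2+v-12.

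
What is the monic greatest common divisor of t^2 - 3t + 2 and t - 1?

t - 1

Repeated division with remainder:
  t^2 - 3t + 2 = (t - 2)(t - 1) + (0)
The last nonzero remainder t - 1 is already monic.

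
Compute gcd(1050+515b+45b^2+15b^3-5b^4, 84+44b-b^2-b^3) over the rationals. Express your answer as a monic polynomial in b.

-14-5b+b^2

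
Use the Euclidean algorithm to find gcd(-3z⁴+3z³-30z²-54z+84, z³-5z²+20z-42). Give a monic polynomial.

z²-2z+14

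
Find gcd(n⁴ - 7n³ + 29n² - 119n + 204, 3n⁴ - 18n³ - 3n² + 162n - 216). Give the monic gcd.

n² - 7n + 12

Euclidean algorithm in ℚ[n]:
  n⁴ - 7n³ + 29n² - 119n + 204 = (1/3)(3n⁴ - 18n³ - 3n² + 162n - 216) + (-n³ + 30n² - 173n + 276)
  3n⁴ - 18n³ - 3n² + 162n - 216 = (-3n - 72)(-n³ + 30n² - 173n + 276) + (1638n² - 11466n + 19656)
  -n³ + 30n² - 173n + 276 = (-(1/1638)n + 23/1638)(1638n² - 11466n + 19656) + (0)
Last nonzero remainder: 1638n² - 11466n + 19656. Dividing through by 1638 gives the monic gcd n² - 7n + 12.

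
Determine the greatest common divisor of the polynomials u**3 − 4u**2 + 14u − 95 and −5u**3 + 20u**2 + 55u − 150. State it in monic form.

u − 5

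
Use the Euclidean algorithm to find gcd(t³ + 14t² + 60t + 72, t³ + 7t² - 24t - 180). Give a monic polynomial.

t² + 12t + 36

Apply the Euclidean algorithm:
  t³ + 14t² + 60t + 72 = (t³ + 7t² - 24t - 180) + (7t² + 84t + 252)
  t³ + 7t² - 24t - 180 = ((1/7)t - 5/7)(7t² + 84t + 252) + (0)
Last nonzero remainder: 7t² + 84t + 252. Dividing through by 7 gives the monic gcd t² + 12t + 36.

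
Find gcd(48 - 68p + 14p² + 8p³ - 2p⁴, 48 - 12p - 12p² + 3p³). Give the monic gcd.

Euclidean algorithm in ℚ[p]:
  -2p⁴ + 8p³ + 14p² - 68p + 48 = (-(2/3)p)(3p³ - 12p² - 12p + 48) + (6p² - 36p + 48)
  3p³ - 12p² - 12p + 48 = ((1/2)p + 1)(6p² - 36p + 48) + (0)
Last nonzero remainder: 6p² - 36p + 48. Dividing through by 6 gives the monic gcd p² - 6p + 8.

8 - 6p + p²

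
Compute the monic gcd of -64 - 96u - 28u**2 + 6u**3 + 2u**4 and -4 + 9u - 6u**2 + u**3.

Apply the Euclidean algorithm:
  2u**4 + 6u**3 - 28u**2 - 96u - 64 = (2u + 18)(u**3 - 6u**2 + 9u - 4) + (62u**2 - 250u + 8)
  u**3 - 6u**2 + 9u - 4 = ((1/62)u - 61/1922)(62u**2 - 250u + 8) + ((900/961)u - 3600/961)
  62u**2 - 250u + 8 = ((29791/450)u - 961/450)((900/961)u - 3600/961) + (0)
Last nonzero remainder: (900/961)u - 3600/961. Dividing through by 900/961 gives the monic gcd u - 4.

-4 + u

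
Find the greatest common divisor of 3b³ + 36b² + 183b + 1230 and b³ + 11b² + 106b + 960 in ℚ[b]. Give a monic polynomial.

Repeated division with remainder:
  3b³ + 36b² + 183b + 1230 = (3)(b³ + 11b² + 106b + 960) + (3b² - 135b - 1650)
  b³ + 11b² + 106b + 960 = ((1/3)b + 56/3)(3b² - 135b - 1650) + (3176b + 31760)
  3b² - 135b - 1650 = ((3/3176)b - 165/3176)(3176b + 31760) + (0)
Last nonzero remainder: 3176b + 31760. Dividing through by 3176 gives the monic gcd b + 10.

b + 10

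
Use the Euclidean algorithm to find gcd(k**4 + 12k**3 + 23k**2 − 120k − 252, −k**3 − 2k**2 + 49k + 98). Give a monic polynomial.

k**2 + 9k + 14

Apply the Euclidean algorithm:
  k**4 + 12k**3 + 23k**2 − 120k − 252 = (−k − 10)(−k**3 − 2k**2 + 49k + 98) + (52k**2 + 468k + 728)
  −k**3 − 2k**2 + 49k + 98 = (−(1/52)k + 7/52)(52k**2 + 468k + 728) + (0)
Last nonzero remainder: 52k**2 + 468k + 728. Dividing through by 52 gives the monic gcd k**2 + 9k + 14.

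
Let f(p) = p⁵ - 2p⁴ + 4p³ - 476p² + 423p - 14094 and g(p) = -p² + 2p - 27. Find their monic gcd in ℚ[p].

p² - 2p + 27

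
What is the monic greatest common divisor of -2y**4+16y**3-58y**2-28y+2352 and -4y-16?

y+4

Apply the Euclidean algorithm:
  -2y**4+16y**3-58y**2-28y+2352 = ((1/2)y**3-6y**2+(77/2)y-147)(-4y-16) + (0)
Last nonzero remainder: -4y-16. Dividing through by -4 gives the monic gcd y+4.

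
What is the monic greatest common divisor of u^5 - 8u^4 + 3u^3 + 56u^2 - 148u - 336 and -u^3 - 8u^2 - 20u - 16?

u^2 + 4u + 4

By polynomial division,
  u^5 - 8u^4 + 3u^3 + 56u^2 - 148u - 336 = (-u^2 + 16u - 111)(-u^3 - 8u^2 - 20u - 16) + (-528u^2 - 2112u - 2112)
  -u^3 - 8u^2 - 20u - 16 = ((1/528)u + 1/132)(-528u^2 - 2112u - 2112) + (0)
Last nonzero remainder: -528u^2 - 2112u - 2112. Dividing through by -528 gives the monic gcd u^2 + 4u + 4.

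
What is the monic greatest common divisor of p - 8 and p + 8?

1

Euclidean algorithm in ℚ[p]:
  p - 8 = (p + 8) + (-16)
  p + 8 = (-(1/16)p - 1/2)(-16) + (0)
The last nonzero remainder is the constant -16, so the polynomials are coprime and gcd = 1.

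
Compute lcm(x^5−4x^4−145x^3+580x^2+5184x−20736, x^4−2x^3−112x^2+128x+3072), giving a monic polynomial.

x^7−6x^6−185x^5+1062x^4+10984x^3−58944x^2−207360x+995328

By polynomial division,
  x^5−4x^4−145x^3+580x^2+5184x−20736 = (x−2)(x^4−2x^3−112x^2+128x+3072) + (−37x^3+228x^2+2368x−14592)
  x^4−2x^3−112x^2+128x+3072 = (−(1/37)x−154/1369)(−37x^3+228x^2+2368x−14592) + (−(30600/1369)x^2+1958400/1369)
  −37x^3+228x^2+2368x−14592 = ((50653/30600)x−26011/2550)(−(30600/1369)x^2+1958400/1369) + (0)
Last nonzero remainder: −(30600/1369)x^2+1958400/1369. Dividing through by −30600/1369 gives the monic gcd x^2−64.
Then lcm(f, g) = f·g / gcd(f, g); expanding and making the result monic gives the answer.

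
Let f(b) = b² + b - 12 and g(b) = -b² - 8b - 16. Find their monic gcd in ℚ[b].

Repeated division with remainder:
  b² + b - 12 = (-1)(-b² - 8b - 16) + (-7b - 28)
  -b² - 8b - 16 = ((1/7)b + 4/7)(-7b - 28) + (0)
Last nonzero remainder: -7b - 28. Dividing through by -7 gives the monic gcd b + 4.

b + 4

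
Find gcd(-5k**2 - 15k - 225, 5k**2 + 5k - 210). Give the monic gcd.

Euclidean algorithm in ℚ[k]:
  -5k**2 - 15k - 225 = (-1)(5k**2 + 5k - 210) + (-10k - 435)
  5k**2 + 5k - 210 = (-(1/2)k + 85/4)(-10k - 435) + (36135/4)
  -10k - 435 = (-(8/7227)k - 116/2409)(36135/4) + (0)
The last nonzero remainder is the constant 36135/4, so the polynomials are coprime and gcd = 1.

1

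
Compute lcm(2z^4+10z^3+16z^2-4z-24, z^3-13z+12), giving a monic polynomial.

Repeated division with remainder:
  2z^4+10z^3+16z^2-4z-24 = (2z+10)(z^3-13z+12) + (42z^2+102z-144)
  z^3-13z+12 = ((1/42)z-17/294)(42z^2+102z-144) + (-(180/49)z+180/49)
  42z^2+102z-144 = (-(343/30)z-196/5)(-(180/49)z+180/49) + (0)
Last nonzero remainder: -(180/49)z+180/49. Dividing through by -180/49 gives the monic gcd z-1.
Then lcm(f, g) = f·g / gcd(f, g); expanding and making the result monic gives the answer.

z^6+6z^5+z^4-54z^3-110z^2+12z+144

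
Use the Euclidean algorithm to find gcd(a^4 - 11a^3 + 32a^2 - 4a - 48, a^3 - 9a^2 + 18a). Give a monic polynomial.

a - 6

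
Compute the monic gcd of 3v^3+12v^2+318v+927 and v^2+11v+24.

v+3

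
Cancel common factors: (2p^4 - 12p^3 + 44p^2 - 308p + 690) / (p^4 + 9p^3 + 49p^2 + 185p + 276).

Repeated division with remainder:
  2p^4 - 12p^3 + 44p^2 - 308p + 690 = (2)(p^4 + 9p^3 + 49p^2 + 185p + 276) + (-30p^3 - 54p^2 - 678p + 138)
  p^4 + 9p^3 + 49p^2 + 185p + 276 = (-(1/30)p - 6/25)(-30p^3 - 54p^2 - 678p + 138) + ((336/25)p^2 + (672/25)p + 7728/25)
  -30p^3 - 54p^2 - 678p + 138 = (-(125/56)p + 25/56)((336/25)p^2 + (672/25)p + 7728/25) + (0)
Last nonzero remainder: (336/25)p^2 + (672/25)p + 7728/25. Dividing through by 336/25 gives the monic gcd p^2 + 2p + 23.
Cancel p^2 + 2p + 23 from numerator and denominator to get the reduced form.

(2p^2 - 16p + 30)/(p^2 + 7p + 12)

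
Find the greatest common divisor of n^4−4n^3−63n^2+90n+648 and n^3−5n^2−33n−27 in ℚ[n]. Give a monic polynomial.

Apply the Euclidean algorithm:
  n^4−4n^3−63n^2+90n+648 = (n+1)(n^3−5n^2−33n−27) + (−25n^2+150n+675)
  n^3−5n^2−33n−27 = (−(1/25)n−1/25)(−25n^2+150n+675) + (0)
Last nonzero remainder: −25n^2+150n+675. Dividing through by −25 gives the monic gcd n^2−6n−27.

n^2−6n−27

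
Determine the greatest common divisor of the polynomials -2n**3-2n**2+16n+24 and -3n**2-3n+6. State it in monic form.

n+2

Repeated division with remainder:
  -2n**3-2n**2+16n+24 = ((2/3)n)(-3n**2-3n+6) + (12n+24)
  -3n**2-3n+6 = (-(1/4)n+1/4)(12n+24) + (0)
Last nonzero remainder: 12n+24. Dividing through by 12 gives the monic gcd n+2.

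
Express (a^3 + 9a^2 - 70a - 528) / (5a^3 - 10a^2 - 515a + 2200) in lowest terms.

(a + 6)/(5a - 25)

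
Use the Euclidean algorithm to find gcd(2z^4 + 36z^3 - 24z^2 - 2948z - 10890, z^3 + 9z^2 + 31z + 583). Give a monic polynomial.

z + 11

By polynomial division,
  2z^4 + 36z^3 - 24z^2 - 2948z - 10890 = (2z + 18)(z^3 + 9z^2 + 31z + 583) + (-248z^2 - 4672z - 21384)
  z^3 + 9z^2 + 31z + 583 = (-(1/248)z + 305/7688)(-248z^2 - 4672z - 21384) + ((125048/961)z + 1375528/961)
  -248z^2 - 4672z - 21384 = (-(29791/15631)z - 233523/15631)((125048/961)z + 1375528/961) + (0)
Last nonzero remainder: (125048/961)z + 1375528/961. Dividing through by 125048/961 gives the monic gcd z + 11.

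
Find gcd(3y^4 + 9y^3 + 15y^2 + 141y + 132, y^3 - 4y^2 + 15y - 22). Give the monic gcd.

y^2 - 2y + 11

By polynomial division,
  3y^4 + 9y^3 + 15y^2 + 141y + 132 = (3y + 21)(y^3 - 4y^2 + 15y - 22) + (54y^2 - 108y + 594)
  y^3 - 4y^2 + 15y - 22 = ((1/54)y - 1/27)(54y^2 - 108y + 594) + (0)
Last nonzero remainder: 54y^2 - 108y + 594. Dividing through by 54 gives the monic gcd y^2 - 2y + 11.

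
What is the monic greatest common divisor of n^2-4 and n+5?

Repeated division with remainder:
  n^2-4 = (n-5)(n+5) + (21)
  n+5 = ((1/21)n+5/21)(21) + (0)
The last nonzero remainder is the constant 21, so the polynomials are coprime and gcd = 1.

1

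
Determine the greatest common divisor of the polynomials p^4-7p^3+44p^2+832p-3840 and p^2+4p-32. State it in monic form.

Repeated division with remainder:
  p^4-7p^3+44p^2+832p-3840 = (p^2-11p+120)(p^2+4p-32) + (0)
The last nonzero remainder p^2+4p-32 is already monic.

p^2+4p-32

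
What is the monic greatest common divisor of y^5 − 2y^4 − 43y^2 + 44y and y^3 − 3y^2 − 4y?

y^2 − 4y

Apply the Euclidean algorithm:
  y^5 − 2y^4 − 43y^2 + 44y = (y^2 + y + 7)(y^3 − 3y^2 − 4y) + (−18y^2 + 72y)
  y^3 − 3y^2 − 4y = (−(1/18)y − 1/18)(−18y^2 + 72y) + (0)
Last nonzero remainder: −18y^2 + 72y. Dividing through by −18 gives the monic gcd y^2 − 4y.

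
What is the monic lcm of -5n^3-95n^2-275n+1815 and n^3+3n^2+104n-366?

Repeated division with remainder:
  -5n^3-95n^2-275n+1815 = (-5)(n^3+3n^2+104n-366) + (-80n^2+245n-15)
  n^3+3n^2+104n-366 = (-(1/80)n-97/1280)(-80n^2+245n-15) + ((31329/256)n-93987/256)
  -80n^2+245n-15 = (-(20480/31329)n+1280/31329)((31329/256)n-93987/256) + (0)
Last nonzero remainder: (31329/256)n-93987/256. Dividing through by 31329/256 gives the monic gcd n-3.
Then lcm(f, g) = f·g / gcd(f, g); expanding and making the result monic gives the answer.

n^5+25n^4+291n^3+2285n^2+4532n-44286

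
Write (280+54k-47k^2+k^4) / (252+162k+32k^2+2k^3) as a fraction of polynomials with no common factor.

Repeated division with remainder:
  k^4-47k^2+54k+280 = ((1/2)k-8)(2k^3+32k^2+162k+252) + (128k^2+1224k+2296)
  2k^3+32k^2+162k+252 = ((1/64)k+103/1024)(128k^2+1224k+2296) + ((385/128)k+2695/128)
  128k^2+1224k+2296 = ((16384/385)k+41984/385)((385/128)k+2695/128) + (0)
Last nonzero remainder: (385/128)k+2695/128. Dividing through by 385/128 gives the monic gcd k+7.
Cancel k+7 from numerator and denominator to get the reduced form.

(40+2k-7k^2+k^3)/(36+18k+2k^2)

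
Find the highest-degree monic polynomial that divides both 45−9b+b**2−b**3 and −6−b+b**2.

Apply the Euclidean algorithm:
  −b**3+b**2−9b+45 = (−b)(b**2−b−6) + (−15b+45)
  b**2−b−6 = (−(1/15)b−2/15)(−15b+45) + (0)
Last nonzero remainder: −15b+45. Dividing through by −15 gives the monic gcd b−3.

−3+b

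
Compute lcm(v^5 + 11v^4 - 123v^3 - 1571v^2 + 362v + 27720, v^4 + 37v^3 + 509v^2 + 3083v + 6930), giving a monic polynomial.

v^6 + 22v^5 - 2v^4 - 2924v^3 - 16919v^2 + 31702v + 304920

Apply the Euclidean algorithm:
  v^5 + 11v^4 - 123v^3 - 1571v^2 + 362v + 27720 = (v - 26)(v^4 + 37v^3 + 509v^2 + 3083v + 6930) + (330v^3 + 8580v^2 + 73590v + 207900)
  v^4 + 37v^3 + 509v^2 + 3083v + 6930 = ((1/330)v + 1/30)(330v^3 + 8580v^2 + 73590v + 207900) + (0)
Last nonzero remainder: 330v^3 + 8580v^2 + 73590v + 207900. Dividing through by 330 gives the monic gcd v^3 + 26v^2 + 223v + 630.
Then lcm(f, g) = f·g / gcd(f, g); expanding and making the result monic gives the answer.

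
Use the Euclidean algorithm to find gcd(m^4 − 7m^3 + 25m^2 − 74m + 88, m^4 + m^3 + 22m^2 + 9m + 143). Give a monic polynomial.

m^2 − m + 11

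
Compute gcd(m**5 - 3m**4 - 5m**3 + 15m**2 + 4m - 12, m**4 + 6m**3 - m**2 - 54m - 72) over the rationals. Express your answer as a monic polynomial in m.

Repeated division with remainder:
  m**5 - 3m**4 - 5m**3 + 15m**2 + 4m - 12 = (m - 9)(m**4 + 6m**3 - m**2 - 54m - 72) + (50m**3 + 60m**2 - 410m - 660)
  m**4 + 6m**3 - m**2 - 54m - 72 = ((1/50)m + 12/125)(50m**3 + 60m**2 - 410m - 660) + ((36/25)m**2 - (36/25)m - 216/25)
  50m**3 + 60m**2 - 410m - 660 = ((625/18)m + 1375/18)((36/25)m**2 - (36/25)m - 216/25) + (0)
Last nonzero remainder: (36/25)m**2 - (36/25)m - 216/25. Dividing through by 36/25 gives the monic gcd m**2 - m - 6.

m**2 - m - 6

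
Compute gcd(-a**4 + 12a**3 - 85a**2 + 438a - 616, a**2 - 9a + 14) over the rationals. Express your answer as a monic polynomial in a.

By polynomial division,
  -a**4 + 12a**3 - 85a**2 + 438a - 616 = (-a**2 + 3a - 44)(a**2 - 9a + 14) + (0)
The last nonzero remainder a**2 - 9a + 14 is already monic.

a**2 - 9a + 14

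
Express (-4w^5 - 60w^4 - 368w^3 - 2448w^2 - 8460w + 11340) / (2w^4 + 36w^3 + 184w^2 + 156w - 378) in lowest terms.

Euclidean algorithm in ℚ[w]:
  -4w^5 - 60w^4 - 368w^3 - 2448w^2 - 8460w + 11340 = (-2w + 6)(2w^4 + 36w^3 + 184w^2 + 156w - 378) + (-216w^3 - 3240w^2 - 10152w + 13608)
  2w^4 + 36w^3 + 184w^2 + 156w - 378 = (-(1/108)w - 1/36)(-216w^3 - 3240w^2 - 10152w + 13608) + (0)
Last nonzero remainder: -216w^3 - 3240w^2 - 10152w + 13608. Dividing through by -216 gives the monic gcd w^3 + 15w^2 + 47w - 63.
Cancel w^3 + 15w^2 + 47w - 63 from numerator and denominator to get the reduced form.

(-2w^2 - 90)/(w + 3)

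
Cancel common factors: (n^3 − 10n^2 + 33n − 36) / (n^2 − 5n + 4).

(n^2 − 6n + 9)/(n − 1)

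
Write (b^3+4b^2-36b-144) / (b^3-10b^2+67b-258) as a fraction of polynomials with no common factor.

Repeated division with remainder:
  b^3+4b^2-36b-144 = (b^3-10b^2+67b-258) + (14b^2-103b+114)
  b^3-10b^2+67b-258 = ((1/14)b-37/196)(14b^2-103b+114) + ((7725/196)b-23175/98)
  14b^2-103b+114 = ((2744/7725)b-3724/7725)((7725/196)b-23175/98) + (0)
Last nonzero remainder: (7725/196)b-23175/98. Dividing through by 7725/196 gives the monic gcd b-6.
Cancel b-6 from numerator and denominator to get the reduced form.

(b^2+10b+24)/(b^2-4b+43)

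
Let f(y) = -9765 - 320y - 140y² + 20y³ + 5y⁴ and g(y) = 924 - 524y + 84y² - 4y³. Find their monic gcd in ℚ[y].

Apply the Euclidean algorithm:
  5y⁴ + 20y³ - 140y² - 320y - 9765 = (-(5/4)y - 125/4)(-4y³ + 84y² - 524y + 924) + (1830y² - 15540y + 19110)
  -4y³ + 84y² - 524y + 924 = (-(2/915)y + 1526/55815)(1830y² - 15540y + 19110) + (-(213440/3721)y + 1494080/3721)
  1830y² - 15540y + 19110 = (-(680943/21344)y + 1015833/21344)(-(213440/3721)y + 1494080/3721) + (0)
Last nonzero remainder: -(213440/3721)y + 1494080/3721. Dividing through by -213440/3721 gives the monic gcd y - 7.

-7 + y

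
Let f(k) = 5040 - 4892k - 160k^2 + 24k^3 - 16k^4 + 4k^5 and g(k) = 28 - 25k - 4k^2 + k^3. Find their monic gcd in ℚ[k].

7 - 8k + k^2

Apply the Euclidean algorithm:
  4k^5 - 16k^4 + 24k^3 - 160k^2 - 4892k + 5040 = (4k^2 + 124)(k^3 - 4k^2 - 25k + 28) + (224k^2 - 1792k + 1568)
  k^3 - 4k^2 - 25k + 28 = ((1/224)k + 1/56)(224k^2 - 1792k + 1568) + (0)
Last nonzero remainder: 224k^2 - 1792k + 1568. Dividing through by 224 gives the monic gcd k^2 - 8k + 7.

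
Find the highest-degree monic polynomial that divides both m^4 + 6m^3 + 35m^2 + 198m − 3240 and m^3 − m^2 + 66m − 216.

m^2 + 2m + 72

Repeated division with remainder:
  m^4 + 6m^3 + 35m^2 + 198m − 3240 = (m + 7)(m^3 − m^2 + 66m − 216) + (−24m^2 − 48m − 1728)
  m^3 − m^2 + 66m − 216 = (−(1/24)m + 1/8)(−24m^2 − 48m − 1728) + (0)
Last nonzero remainder: −24m^2 − 48m − 1728. Dividing through by −24 gives the monic gcd m^2 + 2m + 72.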